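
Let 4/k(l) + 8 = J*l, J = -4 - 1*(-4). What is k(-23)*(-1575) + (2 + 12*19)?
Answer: 2035/2 ≈ 1017.5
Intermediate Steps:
J = 0 (J = -4 + 4 = 0)
k(l) = -½ (k(l) = 4/(-8 + 0*l) = 4/(-8 + 0) = 4/(-8) = 4*(-⅛) = -½)
k(-23)*(-1575) + (2 + 12*19) = -½*(-1575) + (2 + 12*19) = 1575/2 + (2 + 228) = 1575/2 + 230 = 2035/2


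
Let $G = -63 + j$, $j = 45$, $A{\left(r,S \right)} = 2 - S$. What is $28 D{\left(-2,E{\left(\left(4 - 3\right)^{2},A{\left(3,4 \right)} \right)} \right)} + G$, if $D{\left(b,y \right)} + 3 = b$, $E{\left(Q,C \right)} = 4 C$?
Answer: $-158$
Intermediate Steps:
$G = -18$ ($G = -63 + 45 = -18$)
$D{\left(b,y \right)} = -3 + b$
$28 D{\left(-2,E{\left(\left(4 - 3\right)^{2},A{\left(3,4 \right)} \right)} \right)} + G = 28 \left(-3 - 2\right) - 18 = 28 \left(-5\right) - 18 = -140 - 18 = -158$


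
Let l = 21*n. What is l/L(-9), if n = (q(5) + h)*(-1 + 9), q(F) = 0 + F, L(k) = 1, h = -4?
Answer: 168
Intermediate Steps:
q(F) = F
n = 8 (n = (5 - 4)*(-1 + 9) = 1*8 = 8)
l = 168 (l = 21*8 = 168)
l/L(-9) = 168/1 = 168*1 = 168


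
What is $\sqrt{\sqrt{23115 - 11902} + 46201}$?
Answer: $\sqrt{46201 + \sqrt{11213}} \approx 215.19$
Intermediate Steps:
$\sqrt{\sqrt{23115 - 11902} + 46201} = \sqrt{\sqrt{11213} + 46201} = \sqrt{46201 + \sqrt{11213}}$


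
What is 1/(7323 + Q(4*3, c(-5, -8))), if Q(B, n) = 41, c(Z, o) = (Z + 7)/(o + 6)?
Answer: 1/7364 ≈ 0.00013580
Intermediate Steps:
c(Z, o) = (7 + Z)/(6 + o)
1/(7323 + Q(4*3, c(-5, -8))) = 1/(7323 + 41) = 1/7364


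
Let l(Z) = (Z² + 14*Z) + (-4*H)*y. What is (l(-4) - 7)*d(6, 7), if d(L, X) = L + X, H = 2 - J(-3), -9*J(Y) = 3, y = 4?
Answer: -3289/3 ≈ -1096.3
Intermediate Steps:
J(Y) = -⅓ (J(Y) = -⅑*3 = -⅓)
H = 7/3 (H = 2 - 1*(-⅓) = 2 + ⅓ = 7/3 ≈ 2.3333)
l(Z) = -112/3 + Z² + 14*Z (l(Z) = (Z² + 14*Z) - 4*7/3*4 = (Z² + 14*Z) - 28/3*4 = (Z² + 14*Z) - 112/3 = -112/3 + Z² + 14*Z)
(l(-4) - 7)*d(6, 7) = ((-112/3 + (-4)² + 14*(-4)) - 7)*(6 + 7) = ((-112/3 + 16 - 56) - 7)*13 = (-232/3 - 7)*13 = -253/3*13 = -3289/3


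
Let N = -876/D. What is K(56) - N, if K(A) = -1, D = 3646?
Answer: -1385/1823 ≈ -0.75974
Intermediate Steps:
N = -438/1823 (N = -876/3646 = -876*1/3646 = -438/1823 ≈ -0.24026)
K(56) - N = -1 - 1*(-438/1823) = -1 + 438/1823 = -1385/1823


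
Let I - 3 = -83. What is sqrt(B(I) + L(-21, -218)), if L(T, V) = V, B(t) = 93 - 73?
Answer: 3*I*sqrt(22) ≈ 14.071*I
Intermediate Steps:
I = -80 (I = 3 - 83 = -80)
B(t) = 20
sqrt(B(I) + L(-21, -218)) = sqrt(20 - 218) = sqrt(-198) = 3*I*sqrt(22)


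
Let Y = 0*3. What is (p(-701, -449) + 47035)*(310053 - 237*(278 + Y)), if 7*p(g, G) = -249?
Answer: 11475709476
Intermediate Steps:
Y = 0
p(g, G) = -249/7 (p(g, G) = (1/7)*(-249) = -249/7)
(p(-701, -449) + 47035)*(310053 - 237*(278 + Y)) = (-249/7 + 47035)*(310053 - 237*(278 + 0)) = 328996*(310053 - 237*278)/7 = 328996*(310053 - 65886)/7 = (328996/7)*244167 = 11475709476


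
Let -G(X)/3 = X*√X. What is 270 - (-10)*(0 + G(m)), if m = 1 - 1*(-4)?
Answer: 270 - 150*√5 ≈ -65.410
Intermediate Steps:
m = 5 (m = 1 + 4 = 5)
G(X) = -3*X^(3/2) (G(X) = -3*X*√X = -3*X^(3/2))
270 - (-10)*(0 + G(m)) = 270 - (-10)*(0 - 15*√5) = 270 - (-10)*(-15*√5) = 270 - 150*√5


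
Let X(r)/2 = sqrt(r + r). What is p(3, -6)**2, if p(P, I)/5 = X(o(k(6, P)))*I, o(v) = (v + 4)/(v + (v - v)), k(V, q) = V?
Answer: 12000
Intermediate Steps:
o(v) = (4 + v)/v (o(v) = (4 + v)/(v + 0) = (4 + v)/v)
X(r) = 2*sqrt(2)*sqrt(r) (X(r) = 2*sqrt(r + r) = 2*sqrt(2*r) = 2*(sqrt(2)*sqrt(r)) = 2*sqrt(2)*sqrt(r))
p(P, I) = 10*I*sqrt(30)/3 (p(P, I) = 5*((2*sqrt(2)*sqrt((4 + 6)/6))*I) = 5*((2*sqrt(2)*sqrt((1/6)*10))*I) = 5*((2*sqrt(2)*sqrt(5/3))*I) = 5*((2*sqrt(2)*(sqrt(15)/3))*I) = 5*((2*sqrt(30)/3)*I) = 5*(2*I*sqrt(30)/3) = 10*I*sqrt(30)/3)
p(3, -6)**2 = ((10/3)*(-6)*sqrt(30))**2 = (-20*sqrt(30))**2 = 12000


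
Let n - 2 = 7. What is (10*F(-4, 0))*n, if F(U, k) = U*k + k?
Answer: 0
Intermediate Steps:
n = 9 (n = 2 + 7 = 9)
F(U, k) = k + U*k
(10*F(-4, 0))*n = (10*(0*(1 - 4)))*9 = (10*(0*(-3)))*9 = (10*0)*9 = 0*9 = 0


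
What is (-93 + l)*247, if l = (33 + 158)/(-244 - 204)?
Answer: -10338185/448 ≈ -23076.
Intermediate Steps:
l = -191/448 (l = 191/(-448) = 191*(-1/448) = -191/448 ≈ -0.42634)
(-93 + l)*247 = (-93 - 191/448)*247 = -41855/448*247 = -10338185/448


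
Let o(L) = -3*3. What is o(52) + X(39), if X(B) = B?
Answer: 30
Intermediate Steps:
o(L) = -9
o(52) + X(39) = -9 + 39 = 30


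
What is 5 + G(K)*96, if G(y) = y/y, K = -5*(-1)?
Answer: 101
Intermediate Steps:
K = 5
G(y) = 1
5 + G(K)*96 = 5 + 1*96 = 5 + 96 = 101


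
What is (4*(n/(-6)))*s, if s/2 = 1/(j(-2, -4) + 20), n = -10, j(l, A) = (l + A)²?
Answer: 5/21 ≈ 0.23810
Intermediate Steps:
j(l, A) = (A + l)²
s = 1/28 (s = 2/((-4 - 2)² + 20) = 2/((-6)² + 20) = 2/(36 + 20) = 2/56 = 2*(1/56) = 1/28 ≈ 0.035714)
(4*(n/(-6)))*s = (4*(-10/(-6)))*(1/28) = (4*(-10*(-⅙)))*(1/28) = (4*(5/3))*(1/28) = (20/3)*(1/28) = 5/21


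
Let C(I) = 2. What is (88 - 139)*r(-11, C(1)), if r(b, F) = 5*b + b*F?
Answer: 3927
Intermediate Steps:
r(b, F) = 5*b + F*b
(88 - 139)*r(-11, C(1)) = (88 - 139)*(-11*(5 + 2)) = -(-561)*7 = -51*(-77) = 3927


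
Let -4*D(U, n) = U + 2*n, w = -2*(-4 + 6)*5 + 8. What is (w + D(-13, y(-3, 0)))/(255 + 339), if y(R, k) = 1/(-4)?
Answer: -23/1584 ≈ -0.014520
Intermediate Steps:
y(R, k) = -¼
w = -12 (w = -2*2*5 + 8 = -4*5 + 8 = -20 + 8 = -12)
D(U, n) = -n/2 - U/4 (D(U, n) = -(U + 2*n)/4 = -n/2 - U/4)
(w + D(-13, y(-3, 0)))/(255 + 339) = (-12 + (-½*(-¼) - ¼*(-13)))/(255 + 339) = (-12 + (⅛ + 13/4))/594 = (-12 + 27/8)*(1/594) = -69/8*1/594 = -23/1584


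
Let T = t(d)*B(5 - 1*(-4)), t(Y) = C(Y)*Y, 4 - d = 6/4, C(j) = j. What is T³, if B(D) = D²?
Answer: 8303765625/64 ≈ 1.2975e+8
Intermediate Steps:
d = 5/2 (d = 4 - 6/4 = 4 - 1*3/2 = 4 - 3/2 = 5/2 ≈ 2.5000)
t(Y) = Y² (t(Y) = Y*Y = Y²)
T = 2025/4 (T = (5/2)²*(5 - 1*(-4))² = 25*(5 + 4)²/4 = (25/4)*9² = (25/4)*81 = 2025/4 ≈ 506.25)
T³ = (2025/4)³ = 8303765625/64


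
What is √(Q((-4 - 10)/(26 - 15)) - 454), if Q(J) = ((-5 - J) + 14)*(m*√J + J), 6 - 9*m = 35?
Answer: √(-508644 - 3277*I*√154)/33 ≈ 0.86326 - 21.629*I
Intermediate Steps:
m = -29/9 (m = ⅔ - ⅑*35 = ⅔ - 35/9 = -29/9 ≈ -3.2222)
Q(J) = (9 - J)*(J - 29*√J/9) (Q(J) = ((-5 - J) + 14)*(-29*√J/9 + J) = (9 - J)*(J - 29*√J/9))
√(Q((-4 - 10)/(26 - 15)) - 454) = √((-((-4 - 10)/(26 - 15))² - 29*√(-4 - 10)/√(26 - 15) + 9*((-4 - 10)/(26 - 15)) + 29*((-4 - 10)/(26 - 15))^(3/2)/9) - 454) = √((-(-14/11)² - 29*I*√154/11 + 9*(-14/11) + 29*(-14/11)^(3/2)/9) - 454) = √((-1*196/121 - 29*I*√154/11 - 126/11 + 29*(-14*I*√154/121)/9) - 454) = √((-196/121 - 29*I*√154/11 - 126/11 - 406*I*√154/1089) - 454) = √((-1582/121 - 3277*I*√154/1089) - 454) = √(-56516/121 - 3277*I*√154/1089)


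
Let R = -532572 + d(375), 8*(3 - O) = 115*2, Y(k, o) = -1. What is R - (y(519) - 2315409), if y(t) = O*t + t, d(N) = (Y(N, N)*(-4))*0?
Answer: 7182729/4 ≈ 1.7957e+6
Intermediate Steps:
d(N) = 0 (d(N) = -1*(-4)*0 = 4*0 = 0)
O = -103/4 (O = 3 - 115*2/8 = 3 - ⅛*230 = 3 - 115/4 = -103/4 ≈ -25.750)
R = -532572 (R = -532572 + 0 = -532572)
y(t) = -99*t/4 (y(t) = -103*t/4 + t = -99*t/4)
R - (y(519) - 2315409) = -532572 - (-99/4*519 - 2315409) = -532572 - (-51381/4 - 2315409) = -532572 - 1*(-9313017/4) = -532572 + 9313017/4 = 7182729/4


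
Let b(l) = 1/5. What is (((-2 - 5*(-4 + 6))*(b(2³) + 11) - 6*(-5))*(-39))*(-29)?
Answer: -590382/5 ≈ -1.1808e+5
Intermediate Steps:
b(l) = ⅕
(((-2 - 5*(-4 + 6))*(b(2³) + 11) - 6*(-5))*(-39))*(-29) = (((-2 - 5*(-4 + 6))*(⅕ + 11) - 6*(-5))*(-39))*(-29) = (((-2 - 5*2)*(56/5) - 1*(-30))*(-39))*(-29) = (((-2 - 10)*(56/5) + 30)*(-39))*(-29) = ((-12*56/5 + 30)*(-39))*(-29) = ((-672/5 + 30)*(-39))*(-29) = -522/5*(-39)*(-29) = (20358/5)*(-29) = -590382/5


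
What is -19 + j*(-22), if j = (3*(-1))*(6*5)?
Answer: 1961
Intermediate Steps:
j = -90 (j = -3*30 = -90)
-19 + j*(-22) = -19 - 90*(-22) = -19 + 1980 = 1961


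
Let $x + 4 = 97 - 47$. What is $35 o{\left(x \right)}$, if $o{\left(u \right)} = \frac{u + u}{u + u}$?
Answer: $35$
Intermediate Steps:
$x = 46$ ($x = -4 + \left(97 - 47\right) = -4 + 50 = 46$)
$o{\left(u \right)} = 1$ ($o{\left(u \right)} = \frac{2 u}{2 u} = 2 u \frac{1}{2 u} = 1$)
$35 o{\left(x \right)} = 35 \cdot 1 = 35$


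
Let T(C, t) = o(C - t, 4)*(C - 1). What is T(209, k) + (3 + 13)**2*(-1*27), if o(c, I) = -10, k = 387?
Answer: -8992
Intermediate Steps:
T(C, t) = 10 - 10*C (T(C, t) = -10*(C - 1) = -10*(-1 + C) = 10 - 10*C)
T(209, k) + (3 + 13)**2*(-1*27) = (10 - 10*209) + (3 + 13)**2*(-1*27) = (10 - 2090) + 16**2*(-27) = -2080 + 256*(-27) = -2080 - 6912 = -8992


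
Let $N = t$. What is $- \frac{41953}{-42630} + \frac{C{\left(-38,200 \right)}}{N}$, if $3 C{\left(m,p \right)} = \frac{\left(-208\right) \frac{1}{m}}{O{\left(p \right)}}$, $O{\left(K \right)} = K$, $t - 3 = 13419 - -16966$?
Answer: $\frac{20185412421}{20511140300} \approx 0.98412$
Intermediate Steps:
$t = 30388$ ($t = 3 + \left(13419 - -16966\right) = 3 + \left(13419 + 16966\right) = 3 + 30385 = 30388$)
$N = 30388$
$C{\left(m,p \right)} = - \frac{208}{3 m p}$ ($C{\left(m,p \right)} = \frac{- \frac{208}{m} \frac{1}{p}}{3} = \frac{\left(-208\right) \frac{1}{m} \frac{1}{p}}{3} = - \frac{208}{3 m p}$)
$- \frac{41953}{-42630} + \frac{C{\left(-38,200 \right)}}{N} = - \frac{41953}{-42630} + \frac{\left(- \frac{208}{3}\right) \frac{1}{-38} \cdot \frac{1}{200}}{30388} = \left(-41953\right) \left(- \frac{1}{42630}\right) + \left(- \frac{208}{3}\right) \left(- \frac{1}{38}\right) \frac{1}{200} \cdot \frac{1}{30388} = \frac{41953}{42630} + \frac{13}{1425} \cdot \frac{1}{30388} = \frac{41953}{42630} + \frac{13}{43302900} = \frac{20185412421}{20511140300}$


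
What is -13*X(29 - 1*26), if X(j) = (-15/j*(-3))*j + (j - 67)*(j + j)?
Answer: 4407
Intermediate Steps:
X(j) = 45 + 2*j*(-67 + j) (X(j) = (45/j)*j + (-67 + j)*(2*j) = 45 + 2*j*(-67 + j))
-13*X(29 - 1*26) = -13*(45 - 134*(29 - 1*26) + 2*(29 - 1*26)²) = -13*(45 - 134*(29 - 26) + 2*(29 - 26)²) = -13*(45 - 134*3 + 2*3²) = -13*(45 - 402 + 2*9) = -13*(45 - 402 + 18) = -13*(-339) = 4407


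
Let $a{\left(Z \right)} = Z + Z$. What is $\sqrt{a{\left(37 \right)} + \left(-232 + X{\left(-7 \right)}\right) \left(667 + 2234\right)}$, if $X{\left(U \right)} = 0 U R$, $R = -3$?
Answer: $13 i \sqrt{3982} \approx 820.34 i$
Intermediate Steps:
$X{\left(U \right)} = 0$ ($X{\left(U \right)} = 0 U \left(-3\right) = 0 \left(-3\right) = 0$)
$a{\left(Z \right)} = 2 Z$
$\sqrt{a{\left(37 \right)} + \left(-232 + X{\left(-7 \right)}\right) \left(667 + 2234\right)} = \sqrt{2 \cdot 37 + \left(-232 + 0\right) \left(667 + 2234\right)} = \sqrt{74 - 673032} = \sqrt{-672958} = 13 i \sqrt{3982}$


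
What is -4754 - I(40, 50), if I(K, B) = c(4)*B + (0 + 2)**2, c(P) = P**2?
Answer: -5558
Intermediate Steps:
I(K, B) = 4 + 16*B (I(K, B) = 4**2*B + (0 + 2)**2 = 16*B + 2**2 = 16*B + 4 = 4 + 16*B)
-4754 - I(40, 50) = -4754 - (4 + 16*50) = -4754 - (4 + 800) = -4754 - 1*804 = -4754 - 804 = -5558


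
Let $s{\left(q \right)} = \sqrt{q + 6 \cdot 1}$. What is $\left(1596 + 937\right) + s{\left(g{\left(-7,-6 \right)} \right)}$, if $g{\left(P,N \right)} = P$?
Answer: $2533 + i \approx 2533.0 + 1.0 i$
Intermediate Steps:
$s{\left(q \right)} = \sqrt{6 + q}$ ($s{\left(q \right)} = \sqrt{q + 6} = \sqrt{6 + q}$)
$\left(1596 + 937\right) + s{\left(g{\left(-7,-6 \right)} \right)} = \left(1596 + 937\right) + \sqrt{6 - 7} = 2533 + \sqrt{-1} = 2533 + i$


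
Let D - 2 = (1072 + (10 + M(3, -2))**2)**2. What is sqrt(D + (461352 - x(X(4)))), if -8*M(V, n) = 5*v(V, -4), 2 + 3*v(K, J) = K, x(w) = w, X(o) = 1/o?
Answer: sqrt(605587355569)/576 ≈ 1351.0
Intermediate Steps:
v(K, J) = -2/3 + K/3
M(V, n) = 5/12 - 5*V/24 (M(V, n) = -5*(-2/3 + V/3)/8 = -(-10/3 + 5*V/3)/8 = 5/12 - 5*V/24)
D = 452521917361/331776 (D = 2 + (1072 + (10 + (5/12 - 5/24*3))**2)**2 = 2 + (1072 + (10 + (5/12 - 5/8))**2)**2 = 2 + (1072 + (10 - 5/24)**2)**2 = 2 + (1072 + (235/24)**2)**2 = 2 + (1072 + 55225/576)**2 = 2 + (672697/576)**2 = 2 + 452521253809/331776 = 452521917361/331776 ≈ 1.3639e+6)
sqrt(D + (461352 - x(X(4)))) = sqrt(452521917361/331776 + (461352 - 1/4)) = sqrt(452521917361/331776 + 1845407/4) = sqrt(605587355569/331776) = sqrt(605587355569)/576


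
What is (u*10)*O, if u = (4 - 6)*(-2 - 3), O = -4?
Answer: -400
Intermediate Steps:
u = 10 (u = -2*(-5) = 10)
(u*10)*O = (10*10)*(-4) = 100*(-4) = -400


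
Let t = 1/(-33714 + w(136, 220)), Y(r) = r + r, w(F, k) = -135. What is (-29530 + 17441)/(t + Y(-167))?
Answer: 58457223/1615081 ≈ 36.195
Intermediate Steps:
Y(r) = 2*r
t = -1/33849 (t = 1/(-33714 - 135) = 1/(-33849) = -1/33849 ≈ -2.9543e-5)
(-29530 + 17441)/(t + Y(-167)) = (-29530 + 17441)/(-1/33849 + 2*(-167)) = -12089/(-1/33849 - 334) = -12089/(-11305567/33849) = -12089*(-33849/11305567) = 58457223/1615081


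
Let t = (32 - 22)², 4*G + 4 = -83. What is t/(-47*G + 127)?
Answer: 400/4597 ≈ 0.087013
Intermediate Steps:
G = -87/4 (G = -1 + (¼)*(-83) = -1 - 83/4 = -87/4 ≈ -21.750)
t = 100 (t = 10² = 100)
t/(-47*G + 127) = 100/(-47*(-87/4) + 127) = 100/(4089/4 + 127) = 100/(4597/4) = 100*(4/4597) = 400/4597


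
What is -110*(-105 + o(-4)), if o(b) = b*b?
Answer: 9790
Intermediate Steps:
o(b) = b²
-110*(-105 + o(-4)) = -110*(-105 + (-4)²) = -110*(-105 + 16) = -110*(-89) = 9790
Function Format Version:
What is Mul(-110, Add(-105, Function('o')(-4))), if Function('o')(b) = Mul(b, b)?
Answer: 9790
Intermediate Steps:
Function('o')(b) = Pow(b, 2)
Mul(-110, Add(-105, Function('o')(-4))) = Mul(-110, Add(-105, Pow(-4, 2))) = Mul(-110, Add(-105, 16)) = Mul(-110, -89) = 9790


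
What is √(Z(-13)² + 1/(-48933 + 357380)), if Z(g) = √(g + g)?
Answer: 3*I*√274847559843/308447 ≈ 5.099*I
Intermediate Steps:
Z(g) = √2*√g (Z(g) = √(2*g) = √2*√g)
√(Z(-13)² + 1/(-48933 + 357380)) = √((√2*√(-13))² + 1/(-48933 + 357380)) = √((√2*(I*√13))² + 1/308447) = √((I*√26)² + 1/308447) = √(-26 + 1/308447) = √(-8019621/308447) = 3*I*√274847559843/308447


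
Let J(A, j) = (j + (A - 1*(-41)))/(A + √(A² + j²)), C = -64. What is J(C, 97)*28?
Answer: 132608/9409 + 2072*√13505/9409 ≈ 39.685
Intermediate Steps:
J(A, j) = (41 + A + j)/(A + √(A² + j²)) (J(A, j) = (j + (A + 41))/(A + √(A² + j²)) = (j + (41 + A))/(A + √(A² + j²)) = (41 + A + j)/(A + √(A² + j²)))
J(C, 97)*28 = ((41 - 64 + 97)/(-64 + √((-64)² + 97²)))*28 = (74/(-64 + √(4096 + 9409)))*28 = (74/(-64 + √13505))*28 = 2072/(-64 + √13505)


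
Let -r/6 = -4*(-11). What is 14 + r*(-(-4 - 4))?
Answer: -2098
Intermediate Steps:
r = -264 (r = -(-24)*(-11) = -6*44 = -264)
14 + r*(-(-4 - 4)) = 14 - (-264)*(-4 - 4) = 14 - (-264)*(-8) = 14 - 264*8 = 14 - 2112 = -2098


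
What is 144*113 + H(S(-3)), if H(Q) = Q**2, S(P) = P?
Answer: 16281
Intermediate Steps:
144*113 + H(S(-3)) = 144*113 + (-3)**2 = 16272 + 9 = 16281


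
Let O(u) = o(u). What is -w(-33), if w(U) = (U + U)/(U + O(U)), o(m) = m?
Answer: -1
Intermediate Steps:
O(u) = u
w(U) = 1 (w(U) = (U + U)/(U + U) = (2*U)/((2*U)) = (2*U)*(1/(2*U)) = 1)
-w(-33) = -1*1 = -1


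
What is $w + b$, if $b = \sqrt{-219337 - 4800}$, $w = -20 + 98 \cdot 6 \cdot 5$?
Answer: $2920 + i \sqrt{224137} \approx 2920.0 + 473.43 i$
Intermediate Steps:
$w = 2920$ ($w = -20 + 98 \cdot 30 = -20 + 2940 = 2920$)
$b = i \sqrt{224137}$ ($b = \sqrt{-219337 - 4800} = \sqrt{-224137} = i \sqrt{224137} \approx 473.43 i$)
$w + b = 2920 + i \sqrt{224137}$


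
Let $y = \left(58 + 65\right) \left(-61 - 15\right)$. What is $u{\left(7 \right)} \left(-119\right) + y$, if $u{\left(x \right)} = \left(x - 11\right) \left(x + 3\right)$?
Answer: $-4588$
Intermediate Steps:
$y = -9348$ ($y = 123 \left(-76\right) = -9348$)
$u{\left(x \right)} = \left(-11 + x\right) \left(3 + x\right)$
$u{\left(7 \right)} \left(-119\right) + y = \left(-33 + 7^{2} - 56\right) \left(-119\right) - 9348 = \left(-33 + 49 - 56\right) \left(-119\right) - 9348 = \left(-40\right) \left(-119\right) - 9348 = 4760 - 9348 = -4588$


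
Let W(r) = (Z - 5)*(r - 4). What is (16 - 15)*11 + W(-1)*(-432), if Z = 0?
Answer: -10789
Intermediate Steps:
W(r) = 20 - 5*r (W(r) = (0 - 5)*(r - 4) = -5*(-4 + r) = 20 - 5*r)
(16 - 15)*11 + W(-1)*(-432) = (16 - 15)*11 + (20 - 5*(-1))*(-432) = 1*11 + (20 + 5)*(-432) = 11 + 25*(-432) = 11 - 10800 = -10789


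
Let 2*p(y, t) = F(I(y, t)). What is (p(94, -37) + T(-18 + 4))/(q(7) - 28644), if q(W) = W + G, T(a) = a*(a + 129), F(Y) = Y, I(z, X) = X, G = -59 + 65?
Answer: 3257/57262 ≈ 0.056879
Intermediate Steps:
G = 6
p(y, t) = t/2
T(a) = a*(129 + a)
q(W) = 6 + W (q(W) = W + 6 = 6 + W)
(p(94, -37) + T(-18 + 4))/(q(7) - 28644) = ((½)*(-37) + (-18 + 4)*(129 + (-18 + 4)))/((6 + 7) - 28644) = (-37/2 - 14*(129 - 14))/(13 - 28644) = (-37/2 - 14*115)/(-28631) = (-37/2 - 1610)*(-1/28631) = -3257/2*(-1/28631) = 3257/57262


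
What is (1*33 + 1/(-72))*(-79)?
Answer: -187625/72 ≈ -2605.9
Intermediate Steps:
(1*33 + 1/(-72))*(-79) = (33 - 1/72)*(-79) = (2375/72)*(-79) = -187625/72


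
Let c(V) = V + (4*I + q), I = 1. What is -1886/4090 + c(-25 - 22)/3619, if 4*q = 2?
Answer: -6999259/14801710 ≈ -0.47287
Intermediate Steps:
q = 1/2 (q = (1/4)*2 = 1/2 ≈ 0.50000)
c(V) = 9/2 + V (c(V) = V + (4*1 + 1/2) = V + (4 + 1/2) = V + 9/2 = 9/2 + V)
-1886/4090 + c(-25 - 22)/3619 = -1886/4090 + (9/2 + (-25 - 22))/3619 = -1886*1/4090 + (9/2 - 47)*(1/3619) = -943/2045 - 85/2*1/3619 = -943/2045 - 85/7238 = -6999259/14801710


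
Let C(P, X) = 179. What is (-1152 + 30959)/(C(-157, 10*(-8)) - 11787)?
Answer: -29807/11608 ≈ -2.5678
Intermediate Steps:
(-1152 + 30959)/(C(-157, 10*(-8)) - 11787) = (-1152 + 30959)/(179 - 11787) = 29807/(-11608) = 29807*(-1/11608) = -29807/11608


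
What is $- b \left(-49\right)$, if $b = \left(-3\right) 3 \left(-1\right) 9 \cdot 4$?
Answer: $15876$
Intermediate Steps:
$b = 324$ ($b = \left(-9\right) \left(-1\right) 9 \cdot 4 = 9 \cdot 9 \cdot 4 = 81 \cdot 4 = 324$)
$- b \left(-49\right) = - 324 \left(-49\right) = \left(-1\right) \left(-15876\right) = 15876$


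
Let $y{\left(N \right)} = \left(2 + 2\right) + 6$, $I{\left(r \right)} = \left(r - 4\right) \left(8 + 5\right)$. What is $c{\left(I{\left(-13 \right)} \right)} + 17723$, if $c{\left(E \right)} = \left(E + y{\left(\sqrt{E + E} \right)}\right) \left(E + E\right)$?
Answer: $110985$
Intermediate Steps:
$I{\left(r \right)} = -52 + 13 r$ ($I{\left(r \right)} = \left(-4 + r\right) 13 = -52 + 13 r$)
$y{\left(N \right)} = 10$ ($y{\left(N \right)} = 4 + 6 = 10$)
$c{\left(E \right)} = 2 E \left(10 + E\right)$ ($c{\left(E \right)} = \left(E + 10\right) \left(E + E\right) = \left(10 + E\right) 2 E = 2 E \left(10 + E\right)$)
$c{\left(I{\left(-13 \right)} \right)} + 17723 = 2 \left(-52 + 13 \left(-13\right)\right) \left(10 + \left(-52 + 13 \left(-13\right)\right)\right) + 17723 = 2 \left(-52 - 169\right) \left(10 - 221\right) + 17723 = 2 \left(-221\right) \left(10 - 221\right) + 17723 = 2 \left(-221\right) \left(-211\right) + 17723 = 93262 + 17723 = 110985$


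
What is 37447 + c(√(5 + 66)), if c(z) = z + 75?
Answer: 37522 + √71 ≈ 37530.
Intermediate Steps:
c(z) = 75 + z
37447 + c(√(5 + 66)) = 37447 + (75 + √(5 + 66)) = 37447 + (75 + √71) = 37522 + √71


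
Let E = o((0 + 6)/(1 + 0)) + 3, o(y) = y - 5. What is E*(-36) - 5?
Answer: -149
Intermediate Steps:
o(y) = -5 + y
E = 4 (E = (-5 + (0 + 6)/(1 + 0)) + 3 = (-5 + 6/1) + 3 = (-5 + 6*1) + 3 = (-5 + 6) + 3 = 1 + 3 = 4)
E*(-36) - 5 = 4*(-36) - 5 = -144 - 5 = -149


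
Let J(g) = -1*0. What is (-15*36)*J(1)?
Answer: 0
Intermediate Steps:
J(g) = 0
(-15*36)*J(1) = -15*36*0 = -540*0 = 0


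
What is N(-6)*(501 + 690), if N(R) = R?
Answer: -7146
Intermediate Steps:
N(-6)*(501 + 690) = -6*(501 + 690) = -6*1191 = -7146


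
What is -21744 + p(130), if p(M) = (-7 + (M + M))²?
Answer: 42265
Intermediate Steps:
p(M) = (-7 + 2*M)²
-21744 + p(130) = -21744 + (-7 + 2*130)² = -21744 + (-7 + 260)² = -21744 + 253² = -21744 + 64009 = 42265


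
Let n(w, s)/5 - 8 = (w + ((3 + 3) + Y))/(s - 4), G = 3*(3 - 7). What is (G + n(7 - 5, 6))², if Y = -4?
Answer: 1444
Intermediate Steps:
G = -12 (G = 3*(-4) = -12)
n(w, s) = 40 + 5*(2 + w)/(-4 + s) (n(w, s) = 40 + 5*((w + ((3 + 3) - 4))/(s - 4)) = 40 + 5*((w + (6 - 4))/(-4 + s)) = 40 + 5*((w + 2)/(-4 + s)) = 40 + 5*((2 + w)/(-4 + s)) = 40 + 5*(2 + w)/(-4 + s))
(G + n(7 - 5, 6))² = (-12 + 5*(-30 + (7 - 5) + 8*6)/(-4 + 6))² = (-12 + 5*(-30 + 2 + 48)/2)² = (-12 + 5*(½)*20)² = (-12 + 50)² = 38² = 1444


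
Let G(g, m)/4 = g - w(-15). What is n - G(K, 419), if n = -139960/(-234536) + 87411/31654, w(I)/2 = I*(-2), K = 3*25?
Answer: -2766505477/48842122 ≈ -56.642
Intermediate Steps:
K = 75
w(I) = -4*I (w(I) = 2*(I*(-2)) = 2*(-2*I) = -4*I)
G(g, m) = -240 + 4*g (G(g, m) = 4*(g - (-4)*(-15)) = 4*(g - 1*60) = 4*(g - 60) = 4*(-60 + g) = -240 + 4*g)
n = 164021843/48842122 (n = -139960*(-1/234536) + 87411*(1/31654) = 17495/29317 + 87411/31654 = 164021843/48842122 ≈ 3.3582)
n - G(K, 419) = 164021843/48842122 - (-240 + 4*75) = 164021843/48842122 - (-240 + 300) = 164021843/48842122 - 1*60 = 164021843/48842122 - 60 = -2766505477/48842122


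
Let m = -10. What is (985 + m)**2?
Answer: 950625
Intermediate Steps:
(985 + m)**2 = (985 - 10)**2 = 975**2 = 950625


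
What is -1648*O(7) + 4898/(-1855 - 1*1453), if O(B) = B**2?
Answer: -133566257/1654 ≈ -80754.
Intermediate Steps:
-1648*O(7) + 4898/(-1855 - 1*1453) = -1648*7**2 + 4898/(-1855 - 1*1453) = -1648/(1/49) + 4898/(-1855 - 1453) = -1648/1/49 + 4898/(-3308) = -1648*49 + 4898*(-1/3308) = -80752 - 2449/1654 = -133566257/1654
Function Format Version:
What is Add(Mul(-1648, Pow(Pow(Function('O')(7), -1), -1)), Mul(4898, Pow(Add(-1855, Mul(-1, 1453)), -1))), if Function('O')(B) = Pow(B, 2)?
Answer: Rational(-133566257, 1654) ≈ -80754.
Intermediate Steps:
Add(Mul(-1648, Pow(Pow(Function('O')(7), -1), -1)), Mul(4898, Pow(Add(-1855, Mul(-1, 1453)), -1))) = Add(Mul(-1648, Pow(Pow(Pow(7, 2), -1), -1)), Mul(4898, Pow(Add(-1855, Mul(-1, 1453)), -1))) = Add(Mul(-1648, Pow(Pow(49, -1), -1)), Mul(4898, Pow(Add(-1855, -1453), -1))) = Add(Mul(-1648, Pow(Rational(1, 49), -1)), Mul(4898, Pow(-3308, -1))) = Add(Mul(-1648, 49), Mul(4898, Rational(-1, 3308))) = Add(-80752, Rational(-2449, 1654)) = Rational(-133566257, 1654)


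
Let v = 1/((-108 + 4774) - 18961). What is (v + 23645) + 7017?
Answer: 438313289/14295 ≈ 30662.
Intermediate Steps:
v = -1/14295 (v = 1/(4666 - 18961) = 1/(-14295) = -1/14295 ≈ -6.9955e-5)
(v + 23645) + 7017 = (-1/14295 + 23645) + 7017 = 338005274/14295 + 7017 = 438313289/14295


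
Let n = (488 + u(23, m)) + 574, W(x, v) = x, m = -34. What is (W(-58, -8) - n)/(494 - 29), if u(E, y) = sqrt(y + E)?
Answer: -224/93 - I*sqrt(11)/465 ≈ -2.4086 - 0.0071325*I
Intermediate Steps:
u(E, y) = sqrt(E + y)
n = 1062 + I*sqrt(11) (n = (488 + sqrt(23 - 34)) + 574 = (488 + sqrt(-11)) + 574 = (488 + I*sqrt(11)) + 574 = 1062 + I*sqrt(11) ≈ 1062.0 + 3.3166*I)
(W(-58, -8) - n)/(494 - 29) = (-58 - (1062 + I*sqrt(11)))/(494 - 29) = (-58 + (-1062 - I*sqrt(11)))/465 = (-1120 - I*sqrt(11))*(1/465) = -224/93 - I*sqrt(11)/465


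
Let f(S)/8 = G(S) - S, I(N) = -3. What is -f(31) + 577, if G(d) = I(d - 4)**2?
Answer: 753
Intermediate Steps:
G(d) = 9 (G(d) = (-3)**2 = 9)
f(S) = 72 - 8*S (f(S) = 8*(9 - S) = 72 - 8*S)
-f(31) + 577 = -(72 - 8*31) + 577 = -(72 - 248) + 577 = -1*(-176) + 577 = 176 + 577 = 753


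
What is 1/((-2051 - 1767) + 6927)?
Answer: 1/3109 ≈ 0.00032165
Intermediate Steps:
1/((-2051 - 1767) + 6927) = 1/(-3818 + 6927) = 1/3109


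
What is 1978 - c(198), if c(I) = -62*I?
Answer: 14254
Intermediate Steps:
1978 - c(198) = 1978 - (-62)*198 = 1978 - 1*(-12276) = 1978 + 12276 = 14254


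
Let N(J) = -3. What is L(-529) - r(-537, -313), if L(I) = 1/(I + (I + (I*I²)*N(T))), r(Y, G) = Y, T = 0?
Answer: 238485249034/444106609 ≈ 537.00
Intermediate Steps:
L(I) = 1/(-3*I³ + 2*I) (L(I) = 1/(I + (I + (I*I²)*(-3))) = 1/(I + (I + I³*(-3))) = 1/(I + (I - 3*I³)) = 1/(-3*I³ + 2*I))
L(-529) - r(-537, -313) = 1/((-529)*(2 - 3*(-529)²)) - 1*(-537) = -1/(529*(2 - 3*279841)) + 537 = -1/(529*(2 - 839523)) + 537 = -1/529/(-839521) + 537 = -1/529*(-1/839521) + 537 = 1/444106609 + 537 = 238485249034/444106609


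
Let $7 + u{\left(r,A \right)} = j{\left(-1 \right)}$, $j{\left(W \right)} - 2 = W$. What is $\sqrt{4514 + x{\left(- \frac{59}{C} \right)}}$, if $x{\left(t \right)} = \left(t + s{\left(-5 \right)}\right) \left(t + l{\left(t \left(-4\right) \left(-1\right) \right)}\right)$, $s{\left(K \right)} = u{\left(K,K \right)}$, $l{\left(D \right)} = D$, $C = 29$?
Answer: $\frac{\sqrt{3865009}}{29} \approx 67.792$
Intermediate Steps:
$j{\left(W \right)} = 2 + W$
$u{\left(r,A \right)} = -6$ ($u{\left(r,A \right)} = -7 + \left(2 - 1\right) = -7 + 1 = -6$)
$s{\left(K \right)} = -6$
$x{\left(t \right)} = 5 t \left(-6 + t\right)$ ($x{\left(t \right)} = \left(t - 6\right) \left(t + t \left(-4\right) \left(-1\right)\right) = \left(-6 + t\right) \left(t + - 4 t \left(-1\right)\right) = \left(-6 + t\right) \left(t + 4 t\right) = \left(-6 + t\right) 5 t = 5 t \left(-6 + t\right)$)
$\sqrt{4514 + x{\left(- \frac{59}{C} \right)}} = \sqrt{4514 + 5 \left(- \frac{59}{29}\right) \left(-6 - \frac{59}{29}\right)} = \sqrt{4514 + 5 \left(- \frac{59}{29}\right) \left(- \frac{233}{29}\right)} = \sqrt{4514 + \frac{68735}{841}} = \sqrt{\frac{3865009}{841}} = \frac{\sqrt{3865009}}{29}$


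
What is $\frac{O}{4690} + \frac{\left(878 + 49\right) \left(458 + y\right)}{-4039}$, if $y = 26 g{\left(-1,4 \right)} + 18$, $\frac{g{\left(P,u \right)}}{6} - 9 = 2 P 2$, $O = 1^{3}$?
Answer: $- \frac{111441209}{386590} \approx -288.27$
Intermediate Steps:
$O = 1$
$g{\left(P,u \right)} = 54 + 24 P$ ($g{\left(P,u \right)} = 54 + 6 \cdot 2 P 2 = 54 + 6 \cdot 4 P = 54 + 24 P$)
$y = 798$ ($y = 26 \left(54 + 24 \left(-1\right)\right) + 18 = 26 \left(54 - 24\right) + 18 = 26 \cdot 30 + 18 = 780 + 18 = 798$)
$\frac{O}{4690} + \frac{\left(878 + 49\right) \left(458 + y\right)}{-4039} = 1 \cdot \frac{1}{4690} + \frac{\left(878 + 49\right) \left(458 + 798\right)}{-4039} = 1 \cdot \frac{1}{4690} + 927 \cdot 1256 \left(- \frac{1}{4039}\right) = \frac{1}{4690} + 1164312 \left(- \frac{1}{4039}\right) = \frac{1}{4690} - \frac{1164312}{4039} = - \frac{111441209}{386590}$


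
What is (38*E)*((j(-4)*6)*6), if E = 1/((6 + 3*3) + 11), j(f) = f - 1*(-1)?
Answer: -2052/13 ≈ -157.85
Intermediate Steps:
j(f) = 1 + f (j(f) = f + 1 = 1 + f)
E = 1/26 (E = 1/((6 + 9) + 11) = 1/(15 + 11) = 1/26 ≈ 0.038462)
(38*E)*((j(-4)*6)*6) = (38*(1/26))*(((1 - 4)*6)*6) = 19*(-3*6*6)/13 = 19*(-18*6)/13 = (19/13)*(-108) = -2052/13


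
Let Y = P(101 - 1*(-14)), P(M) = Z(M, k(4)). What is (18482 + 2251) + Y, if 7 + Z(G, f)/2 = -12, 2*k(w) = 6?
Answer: 20695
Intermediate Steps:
k(w) = 3 (k(w) = (½)*6 = 3)
Z(G, f) = -38 (Z(G, f) = -14 + 2*(-12) = -14 - 24 = -38)
P(M) = -38
Y = -38
(18482 + 2251) + Y = (18482 + 2251) - 38 = 20733 - 38 = 20695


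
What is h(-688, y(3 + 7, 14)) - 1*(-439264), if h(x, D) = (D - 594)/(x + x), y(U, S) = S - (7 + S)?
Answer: 604427865/1376 ≈ 4.3926e+5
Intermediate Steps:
y(U, S) = -7 (y(U, S) = S + (-7 - S) = -7)
h(x, D) = (-594 + D)/(2*x) (h(x, D) = (-594 + D)/((2*x)) = (-594 + D)*(1/(2*x)) = (-594 + D)/(2*x))
h(-688, y(3 + 7, 14)) - 1*(-439264) = (1/2)*(-594 - 7)/(-688) - 1*(-439264) = (1/2)*(-1/688)*(-601) + 439264 = 601/1376 + 439264 = 604427865/1376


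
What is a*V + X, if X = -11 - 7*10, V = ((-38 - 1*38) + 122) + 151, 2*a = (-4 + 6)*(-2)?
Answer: -475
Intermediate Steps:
a = -2 (a = ((-4 + 6)*(-2))/2 = (2*(-2))/2 = (1/2)*(-4) = -2)
V = 197 (V = ((-38 - 38) + 122) + 151 = (-76 + 122) + 151 = 46 + 151 = 197)
X = -81 (X = -11 - 70 = -81)
a*V + X = -2*197 - 81 = -394 - 81 = -475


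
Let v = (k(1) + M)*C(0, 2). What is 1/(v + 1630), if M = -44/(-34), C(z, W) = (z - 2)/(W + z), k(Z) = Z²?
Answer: 17/27671 ≈ 0.00061436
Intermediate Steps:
C(z, W) = (-2 + z)/(W + z)
M = 22/17 (M = -44*(-1/34) = 22/17 ≈ 1.2941)
v = -39/17 (v = (1² + 22/17)*((-2 + 0)/(2 + 0)) = (1 + 22/17)*(-2/2) = 39*((½)*(-2))/17 = (39/17)*(-1) = -39/17 ≈ -2.2941)
1/(v + 1630) = 1/(-39/17 + 1630) = 1/(27671/17) = 17/27671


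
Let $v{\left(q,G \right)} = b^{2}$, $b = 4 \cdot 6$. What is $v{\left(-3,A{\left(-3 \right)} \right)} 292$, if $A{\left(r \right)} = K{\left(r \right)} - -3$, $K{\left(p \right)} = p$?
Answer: $168192$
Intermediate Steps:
$b = 24$
$A{\left(r \right)} = 3 + r$ ($A{\left(r \right)} = r - -3 = r + 3 = 3 + r$)
$v{\left(q,G \right)} = 576$ ($v{\left(q,G \right)} = 24^{2} = 576$)
$v{\left(-3,A{\left(-3 \right)} \right)} 292 = 576 \cdot 292 = 168192$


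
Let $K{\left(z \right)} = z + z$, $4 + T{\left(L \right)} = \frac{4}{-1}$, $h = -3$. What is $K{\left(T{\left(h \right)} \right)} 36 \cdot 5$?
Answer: $-2880$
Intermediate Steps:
$T{\left(L \right)} = -8$ ($T{\left(L \right)} = -4 + \frac{4}{-1} = -4 + 4 \left(-1\right) = -4 - 4 = -8$)
$K{\left(z \right)} = 2 z$
$K{\left(T{\left(h \right)} \right)} 36 \cdot 5 = 2 \left(-8\right) 36 \cdot 5 = \left(-16\right) 36 \cdot 5 = \left(-576\right) 5 = -2880$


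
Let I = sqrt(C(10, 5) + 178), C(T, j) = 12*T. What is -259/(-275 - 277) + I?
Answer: 259/552 + sqrt(298) ≈ 17.732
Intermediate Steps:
I = sqrt(298) (I = sqrt(12*10 + 178) = sqrt(120 + 178) = sqrt(298) ≈ 17.263)
-259/(-275 - 277) + I = -259/(-275 - 277) + sqrt(298) = -259/(-552) + sqrt(298) = -259*(-1/552) + sqrt(298) = 259/552 + sqrt(298)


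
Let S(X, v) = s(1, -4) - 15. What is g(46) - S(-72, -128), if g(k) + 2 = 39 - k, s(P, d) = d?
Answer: 10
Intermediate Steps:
g(k) = 37 - k (g(k) = -2 + (39 - k) = 37 - k)
S(X, v) = -19 (S(X, v) = -4 - 15 = -19)
g(46) - S(-72, -128) = (37 - 1*46) - 1*(-19) = (37 - 46) + 19 = -9 + 19 = 10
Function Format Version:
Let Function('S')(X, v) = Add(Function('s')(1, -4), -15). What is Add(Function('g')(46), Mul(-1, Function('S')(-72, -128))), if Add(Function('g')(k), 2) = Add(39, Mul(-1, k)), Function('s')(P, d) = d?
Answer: 10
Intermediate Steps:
Function('g')(k) = Add(37, Mul(-1, k)) (Function('g')(k) = Add(-2, Add(39, Mul(-1, k))) = Add(37, Mul(-1, k)))
Function('S')(X, v) = -19 (Function('S')(X, v) = Add(-4, -15) = -19)
Add(Function('g')(46), Mul(-1, Function('S')(-72, -128))) = Add(Add(37, Mul(-1, 46)), Mul(-1, -19)) = Add(Add(37, -46), 19) = Add(-9, 19) = 10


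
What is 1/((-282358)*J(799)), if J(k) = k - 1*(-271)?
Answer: -1/302123060 ≈ -3.3099e-9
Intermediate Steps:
J(k) = 271 + k (J(k) = k + 271 = 271 + k)
1/((-282358)*J(799)) = 1/((-282358)*(271 + 799)) = -1/282358/1070 = -1/282358*1/1070 = -1/302123060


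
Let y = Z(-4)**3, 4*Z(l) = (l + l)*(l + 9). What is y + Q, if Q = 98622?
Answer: 97622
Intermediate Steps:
Z(l) = l*(9 + l)/2 (Z(l) = ((l + l)*(l + 9))/4 = ((2*l)*(9 + l))/4 = (2*l*(9 + l))/4 = l*(9 + l)/2)
y = -1000 (y = ((1/2)*(-4)*(9 - 4))**3 = ((1/2)*(-4)*5)**3 = (-10)**3 = -1000)
y + Q = -1000 + 98622 = 97622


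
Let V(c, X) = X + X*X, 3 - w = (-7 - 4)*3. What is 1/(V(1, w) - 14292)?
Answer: -1/12960 ≈ -7.7161e-5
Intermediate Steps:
w = 36 (w = 3 - (-7 - 4)*3 = 3 - (-11)*3 = 3 - 1*(-33) = 3 + 33 = 36)
V(c, X) = X + X²
1/(V(1, w) - 14292) = 1/(36*(1 + 36) - 14292) = 1/(36*37 - 14292) = 1/(1332 - 14292) = 1/(-12960) = -1/12960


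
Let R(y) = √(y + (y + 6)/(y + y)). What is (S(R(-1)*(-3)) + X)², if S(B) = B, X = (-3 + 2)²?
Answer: (2 - 3*I*√14)²/4 ≈ -30.5 - 11.225*I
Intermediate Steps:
R(y) = √(y + (6 + y)/(2*y)) (R(y) = √(y + (6 + y)/((2*y))) = √(y + (6 + y)*(1/(2*y))) = √(y + (6 + y)/(2*y)))
X = 1 (X = (-1)² = 1)
(S(R(-1)*(-3)) + X)² = ((√(2 + 4*(-1) + 12/(-1))/2)*(-3) + 1)² = ((√(2 - 4 + 12*(-1))/2)*(-3) + 1)² = ((√(2 - 4 - 12)/2)*(-3) + 1)² = ((√(-14)/2)*(-3) + 1)² = (((I*√14)/2)*(-3) + 1)² = ((I*√14/2)*(-3) + 1)² = (-3*I*√14/2 + 1)² = (1 - 3*I*√14/2)²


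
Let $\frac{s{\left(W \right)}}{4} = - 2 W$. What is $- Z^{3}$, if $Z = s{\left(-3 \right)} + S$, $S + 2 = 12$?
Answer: $-39304$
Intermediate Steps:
$S = 10$ ($S = -2 + 12 = 10$)
$s{\left(W \right)} = - 8 W$ ($s{\left(W \right)} = 4 \left(- 2 W\right) = - 8 W$)
$Z = 34$ ($Z = \left(-8\right) \left(-3\right) + 10 = 24 + 10 = 34$)
$- Z^{3} = - 34^{3} = \left(-1\right) 39304 = -39304$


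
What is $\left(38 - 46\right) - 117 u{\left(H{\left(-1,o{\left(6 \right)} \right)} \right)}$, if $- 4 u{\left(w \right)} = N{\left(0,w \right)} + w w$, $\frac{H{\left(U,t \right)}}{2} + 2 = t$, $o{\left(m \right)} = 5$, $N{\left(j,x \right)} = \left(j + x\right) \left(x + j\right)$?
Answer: $2098$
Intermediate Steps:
$N{\left(j,x \right)} = \left(j + x\right)^{2}$ ($N{\left(j,x \right)} = \left(j + x\right) \left(j + x\right) = \left(j + x\right)^{2}$)
$H{\left(U,t \right)} = -4 + 2 t$
$u{\left(w \right)} = - \frac{w^{2}}{2}$ ($u{\left(w \right)} = - \frac{\left(0 + w\right)^{2} + w w}{4} = - \frac{w^{2} + w^{2}}{4} = - \frac{2 w^{2}}{4} = - \frac{w^{2}}{2}$)
$\left(38 - 46\right) - 117 u{\left(H{\left(-1,o{\left(6 \right)} \right)} \right)} = \left(38 - 46\right) - 117 \left(- \frac{\left(-4 + 2 \cdot 5\right)^{2}}{2}\right) = -8 - 117 \left(- \frac{\left(-4 + 10\right)^{2}}{2}\right) = -8 - 117 \left(- \frac{6^{2}}{2}\right) = -8 - 117 \left(\left(- \frac{1}{2}\right) 36\right) = -8 - -2106 = -8 + 2106 = 2098$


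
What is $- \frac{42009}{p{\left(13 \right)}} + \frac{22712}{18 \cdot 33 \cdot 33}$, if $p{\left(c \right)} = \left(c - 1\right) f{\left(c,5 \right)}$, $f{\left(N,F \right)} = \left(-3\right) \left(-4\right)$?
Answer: $- \frac{45566105}{156816} \approx -290.57$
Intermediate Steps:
$f{\left(N,F \right)} = 12$
$p{\left(c \right)} = -12 + 12 c$ ($p{\left(c \right)} = \left(c - 1\right) 12 = \left(-1 + c\right) 12 = -12 + 12 c$)
$- \frac{42009}{p{\left(13 \right)}} + \frac{22712}{18 \cdot 33 \cdot 33} = - \frac{42009}{-12 + 12 \cdot 13} + \frac{22712}{18 \cdot 33 \cdot 33} = - \frac{42009}{-12 + 156} + \frac{22712}{594 \cdot 33} = - \frac{42009}{144} + \frac{22712}{19602} = \left(-42009\right) \frac{1}{144} + 22712 \cdot \frac{1}{19602} = - \frac{14003}{48} + \frac{11356}{9801} = - \frac{45566105}{156816}$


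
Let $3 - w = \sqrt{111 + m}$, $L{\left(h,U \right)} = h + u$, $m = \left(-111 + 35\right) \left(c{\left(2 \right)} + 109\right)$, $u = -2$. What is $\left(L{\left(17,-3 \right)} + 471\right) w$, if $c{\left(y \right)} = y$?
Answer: $1458 - 7290 i \sqrt{37} \approx 1458.0 - 44343.0 i$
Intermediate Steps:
$m = -8436$ ($m = \left(-111 + 35\right) \left(2 + 109\right) = \left(-76\right) 111 = -8436$)
$L{\left(h,U \right)} = -2 + h$ ($L{\left(h,U \right)} = h - 2 = -2 + h$)
$w = 3 - 15 i \sqrt{37}$ ($w = 3 - \sqrt{111 - 8436} = 3 - \sqrt{-8325} = 3 - 15 i \sqrt{37} \approx 3.0 - 91.241 i$)
$\left(L{\left(17,-3 \right)} + 471\right) w = \left(\left(-2 + 17\right) + 471\right) \left(3 - 15 i \sqrt{37}\right) = \left(15 + 471\right) \left(3 - 15 i \sqrt{37}\right) = 486 \left(3 - 15 i \sqrt{37}\right) = 1458 - 7290 i \sqrt{37}$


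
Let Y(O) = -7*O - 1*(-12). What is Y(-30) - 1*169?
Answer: 53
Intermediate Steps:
Y(O) = 12 - 7*O (Y(O) = -7*O + 12 = 12 - 7*O)
Y(-30) - 1*169 = (12 - 7*(-30)) - 1*169 = (12 + 210) - 169 = 222 - 169 = 53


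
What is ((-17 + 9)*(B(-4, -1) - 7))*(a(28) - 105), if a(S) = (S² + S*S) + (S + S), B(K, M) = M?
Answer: 97216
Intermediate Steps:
a(S) = 2*S + 2*S² (a(S) = (S² + S²) + 2*S = 2*S² + 2*S = 2*S + 2*S²)
((-17 + 9)*(B(-4, -1) - 7))*(a(28) - 105) = ((-17 + 9)*(-1 - 7))*(2*28*(1 + 28) - 105) = (-8*(-8))*(2*28*29 - 105) = 64*(1624 - 105) = 64*1519 = 97216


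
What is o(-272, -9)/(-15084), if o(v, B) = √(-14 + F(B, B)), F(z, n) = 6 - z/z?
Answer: -I/5028 ≈ -0.00019889*I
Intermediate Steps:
F(z, n) = 5 (F(z, n) = 6 - 1*1 = 6 - 1 = 5)
o(v, B) = 3*I (o(v, B) = √(-14 + 5) = √(-9) = 3*I)
o(-272, -9)/(-15084) = (3*I)/(-15084) = (3*I)*(-1/15084) = -I/5028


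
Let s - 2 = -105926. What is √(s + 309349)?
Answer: 5*√8137 ≈ 451.03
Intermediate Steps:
s = -105924 (s = 2 - 105926 = -105924)
√(s + 309349) = √(-105924 + 309349) = √203425 = 5*√8137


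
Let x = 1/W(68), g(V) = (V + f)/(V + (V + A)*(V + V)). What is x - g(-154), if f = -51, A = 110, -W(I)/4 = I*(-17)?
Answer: 480659/30976176 ≈ 0.015517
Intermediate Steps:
W(I) = 68*I (W(I) = -4*I*(-17) = -(-68)*I = 68*I)
g(V) = (-51 + V)/(V + 2*V*(110 + V)) (g(V) = (V - 51)/(V + (V + 110)*(V + V)) = (-51 + V)/(V + (110 + V)*(2*V)) = (-51 + V)/(V + 2*V*(110 + V)))
x = 1/4624 (x = 1/(68*68) = 1/4624 ≈ 0.00021626)
x - g(-154) = 1/4624 - (-51 - 154)/((-154)*(221 + 2*(-154))) = 1/4624 - (-1)*(-205)/(154*(221 - 308)) = 1/4624 - (-1)*(-205)/(154*(-87)) = 1/4624 - (-1)*(-1)*(-205)/(154*87) = 1/4624 - 1*(-205/13398) = 1/4624 + 205/13398 = 480659/30976176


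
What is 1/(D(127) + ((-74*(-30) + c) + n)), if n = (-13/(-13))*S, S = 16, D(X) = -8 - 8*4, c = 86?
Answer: 1/2282 ≈ 0.00043821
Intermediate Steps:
D(X) = -40 (D(X) = -8 - 32 = -40)
n = 16 (n = (-13/(-13))*16 = -1/13*(-13)*16 = 1*16 = 16)
1/(D(127) + ((-74*(-30) + c) + n)) = 1/(-40 + ((-74*(-30) + 86) + 16)) = 1/(-40 + ((2220 + 86) + 16)) = 1/(-40 + (2306 + 16)) = 1/(-40 + 2322) = 1/2282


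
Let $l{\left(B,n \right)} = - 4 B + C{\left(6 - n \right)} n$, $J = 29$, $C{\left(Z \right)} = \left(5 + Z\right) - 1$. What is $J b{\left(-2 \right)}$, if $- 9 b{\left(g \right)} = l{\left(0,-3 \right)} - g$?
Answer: $\frac{1073}{9} \approx 119.22$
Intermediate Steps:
$C{\left(Z \right)} = 4 + Z$
$l{\left(B,n \right)} = - 4 B + n \left(10 - n\right)$ ($l{\left(B,n \right)} = - 4 B + \left(4 - \left(-6 + n\right)\right) n = - 4 B + \left(10 - n\right) n = - 4 B + n \left(10 - n\right)$)
$b{\left(g \right)} = \frac{13}{3} + \frac{g}{9}$ ($b{\left(g \right)} = - \frac{\left(\left(-4\right) 0 - - 3 \left(-10 - 3\right)\right) - g}{9} = - \frac{\left(0 - \left(-3\right) \left(-13\right)\right) - g}{9} = - \frac{\left(0 - 39\right) - g}{9} = - \frac{-39 - g}{9} = \frac{13}{3} + \frac{g}{9}$)
$J b{\left(-2 \right)} = 29 \left(\frac{13}{3} + \frac{1}{9} \left(-2\right)\right) = 29 \left(\frac{13}{3} - \frac{2}{9}\right) = 29 \cdot \frac{37}{9} = \frac{1073}{9}$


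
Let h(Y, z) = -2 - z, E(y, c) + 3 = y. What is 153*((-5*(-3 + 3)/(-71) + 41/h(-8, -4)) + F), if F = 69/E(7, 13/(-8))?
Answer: 23103/4 ≈ 5775.8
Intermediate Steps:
E(y, c) = -3 + y
F = 69/4 (F = 69/(-3 + 7) = 69/4 ≈ 17.250)
153*((-5*(-3 + 3)/(-71) + 41/h(-8, -4)) + F) = 153*((-5*(-3 + 3)/(-71) + 41/(-2 - 1*(-4))) + 69/4) = 153*((-5*0*(-1/71) + 41/(-2 + 4)) + 69/4) = 153*((0*(-1/71) + 41/2) + 69/4) = 153*((0 + 41*(½)) + 69/4) = 153*((0 + 41/2) + 69/4) = 153*(41/2 + 69/4) = 153*(151/4) = 23103/4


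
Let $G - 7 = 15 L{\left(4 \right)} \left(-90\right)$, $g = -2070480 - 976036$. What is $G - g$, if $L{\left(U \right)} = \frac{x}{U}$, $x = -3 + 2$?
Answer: $\frac{6093721}{2} \approx 3.0469 \cdot 10^{6}$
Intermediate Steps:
$x = -1$
$L{\left(U \right)} = - \frac{1}{U}$
$g = -3046516$ ($g = -2070480 - 976036 = -3046516$)
$G = \frac{689}{2}$ ($G = 7 + 15 \left(- \frac{1}{4}\right) \left(-90\right) = 7 - - \frac{675}{2} = 7 + \frac{675}{2} = \frac{689}{2} \approx 344.5$)
$G - g = \frac{689}{2} - -3046516 = \frac{689}{2} + 3046516 = \frac{6093721}{2}$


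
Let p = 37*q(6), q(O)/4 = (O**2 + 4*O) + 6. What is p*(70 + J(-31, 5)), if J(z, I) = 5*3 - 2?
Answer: 810744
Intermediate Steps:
q(O) = 24 + 4*O**2 + 16*O (q(O) = 4*((O**2 + 4*O) + 6) = 4*(6 + O**2 + 4*O) = 24 + 4*O**2 + 16*O)
J(z, I) = 13 (J(z, I) = 15 - 2 = 13)
p = 9768 (p = 37*(24 + 4*6**2 + 16*6) = 37*(24 + 4*36 + 96) = 37*(24 + 144 + 96) = 37*264 = 9768)
p*(70 + J(-31, 5)) = 9768*(70 + 13) = 9768*83 = 810744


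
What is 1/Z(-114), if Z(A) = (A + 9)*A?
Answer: 1/11970 ≈ 8.3542e-5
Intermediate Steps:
Z(A) = A*(9 + A) (Z(A) = (9 + A)*A = A*(9 + A))
1/Z(-114) = 1/(-114*(9 - 114)) = 1/(-114*(-105)) = 1/11970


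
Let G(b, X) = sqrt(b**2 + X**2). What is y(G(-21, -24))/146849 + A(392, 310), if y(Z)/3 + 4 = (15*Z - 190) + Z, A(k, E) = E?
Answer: 45522608/146849 + 144*sqrt(113)/146849 ≈ 310.01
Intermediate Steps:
G(b, X) = sqrt(X**2 + b**2)
y(Z) = -582 + 48*Z (y(Z) = -12 + 3*((15*Z - 190) + Z) = -12 + 3*((-190 + 15*Z) + Z) = -12 + 3*(-190 + 16*Z) = -12 + (-570 + 48*Z) = -582 + 48*Z)
y(G(-21, -24))/146849 + A(392, 310) = (-582 + 48*sqrt((-24)**2 + (-21)**2))/146849 + 310 = (-582 + 48*sqrt(576 + 441))*(1/146849) + 310 = (-582 + 48*sqrt(1017))*(1/146849) + 310 = (-582 + 48*(3*sqrt(113)))*(1/146849) + 310 = (-582 + 144*sqrt(113))*(1/146849) + 310 = (-582/146849 + 144*sqrt(113)/146849) + 310 = 45522608/146849 + 144*sqrt(113)/146849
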